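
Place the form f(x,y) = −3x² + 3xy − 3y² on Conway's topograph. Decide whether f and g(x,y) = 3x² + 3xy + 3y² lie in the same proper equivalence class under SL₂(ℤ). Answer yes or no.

D₁ = -27, D₂ = -27
f is negative-definite; reduce −f:
−f: translate: b→3 (≡-3 mod 6), so (3,-3,3)→(3,3,3)
−f: reduced (well bottom): (3,3,3) with a≤c, −a<b≤a
flip sign back: reduced form of f is (-3,-3,-3)
g: reduced (well bottom): (3,3,3) with a≤c, −a<b≤a
reduced forms (-3, -3, -3) vs (3, 3, 3) ⇒ inequivalent

no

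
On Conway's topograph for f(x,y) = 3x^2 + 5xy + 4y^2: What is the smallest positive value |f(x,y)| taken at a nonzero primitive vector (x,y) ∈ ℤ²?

translate: b→-1 (≡5 mod 6), so (3,5,4)→(3,-1,2)
flip: (3,-1,2)→(2,1,3)
reduced (well bottom): (2,1,3) with a≤c, −a<b≤a
well minimum = a = 2

2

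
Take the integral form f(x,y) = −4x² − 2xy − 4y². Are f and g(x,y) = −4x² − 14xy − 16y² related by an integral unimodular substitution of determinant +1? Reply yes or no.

D₁ = -60, D₂ = -60
f is negative-definite; reduce −f:
−f: reduced (well bottom): (4,2,4) with a≤c, −a<b≤a
flip sign back: reduced form of f is (-4,-2,-4)
g is negative-definite; reduce −g:
−g: translate: b→-2 (≡14 mod 8), so (4,14,16)→(4,-2,4)
−g: flip: (4,-2,4)→(4,2,4)
−g: reduced (well bottom): (4,2,4) with a≤c, −a<b≤a
flip sign back: reduced form of g is (-4,-2,-4)
reduced forms (-4, -2, -4) vs (-4, -2, -4) ⇒ equivalent

yes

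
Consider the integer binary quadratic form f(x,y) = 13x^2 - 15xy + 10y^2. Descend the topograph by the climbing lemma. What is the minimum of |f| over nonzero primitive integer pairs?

translate: b→11 (≡-15 mod 26), so (13,-15,10)→(13,11,8)
flip: (13,11,8)→(8,-11,13)
translate: b→5 (≡-11 mod 16), so (8,-11,13)→(8,5,10)
reduced (well bottom): (8,5,10) with a≤c, −a<b≤a
well minimum = a = 8

8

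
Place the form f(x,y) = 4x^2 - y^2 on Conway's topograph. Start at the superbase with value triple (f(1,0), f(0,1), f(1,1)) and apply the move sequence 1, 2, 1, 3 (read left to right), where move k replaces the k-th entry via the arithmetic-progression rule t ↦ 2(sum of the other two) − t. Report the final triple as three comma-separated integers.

start (4,-1,3) = (f(1,0),f(0,1),f(1,1))
replace slot 1: 2·((-1)+3) − 4 = 0 → (0,-1,3)
replace slot 2: 2·(0+3) − (-1) = 7 → (0,7,3)
replace slot 1: 2·(7+3) − 0 = 20 → (20,7,3)
replace slot 3: 2·(20+7) − 3 = 51 → (20,7,51)

20,7,51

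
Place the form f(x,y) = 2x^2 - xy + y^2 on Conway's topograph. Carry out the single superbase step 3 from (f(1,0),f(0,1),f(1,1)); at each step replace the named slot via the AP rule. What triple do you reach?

start (2,1,2) = (f(1,0),f(0,1),f(1,1))
replace slot 3: 2·(2+1) − 2 = 4 → (2,1,4)

2,1,4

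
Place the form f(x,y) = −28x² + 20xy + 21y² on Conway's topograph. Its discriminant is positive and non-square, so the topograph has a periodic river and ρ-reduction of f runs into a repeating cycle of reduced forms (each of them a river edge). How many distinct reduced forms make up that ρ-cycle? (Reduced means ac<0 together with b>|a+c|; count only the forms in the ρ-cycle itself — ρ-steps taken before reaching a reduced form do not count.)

D = 2752, ⌊√D⌋ = 52
river: ρ → (21,22,-27)
river: ρ → (-27,32,16)
river: ρ → (16,32,-27)
river: ρ → (-27,22,21)
river: ρ → (21,20,-28)
river: ρ → (-28,36,13)
river: ρ → (13,42,-19)
river: ρ → (-19,34,21)
river: ρ → (21,50,-3)
river: ρ → (-3,52,4)
river: ρ → (4,52,-3)
river: ρ → (-3,50,21)
river: ρ → (21,34,-19)
river: ρ → (-19,42,13)
river: ρ → (13,36,-28)
river: ρ → (-28,20,21)
ρ-cycle length = 16 (tail of 0 descent steps not counted)

16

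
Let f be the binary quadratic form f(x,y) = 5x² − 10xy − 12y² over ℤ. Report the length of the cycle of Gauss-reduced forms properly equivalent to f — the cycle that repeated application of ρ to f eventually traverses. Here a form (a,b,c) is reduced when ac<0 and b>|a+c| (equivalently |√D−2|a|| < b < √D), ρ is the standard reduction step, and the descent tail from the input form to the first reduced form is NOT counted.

D = 340, ⌊√D⌋ = 18
descent: ρ → (-12,10,5)  [lands on river]
river: ρ → (5,10,-12)
river: ρ → (-12,14,3)
river: ρ → (3,16,-7)
river: ρ → (-7,12,7)
river: ρ → (7,16,-3)
river: ρ → (-3,14,12)
river: ρ → (12,10,-5)
river: ρ → (-5,10,12)
river: ρ → (12,14,-3)
river: ρ → (-3,16,7)
river: ρ → (7,12,-7)
river: ρ → (-7,16,3)
river: ρ → (3,14,-12)
ρ-cycle length = 14 (tail of 1 descent step not counted)

14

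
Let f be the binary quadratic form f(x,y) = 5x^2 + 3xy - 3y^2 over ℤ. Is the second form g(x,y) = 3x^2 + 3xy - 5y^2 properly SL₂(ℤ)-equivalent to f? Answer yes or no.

D₁ = 69, D₂ = 69
river cycle of f (length 4): (-3, 3, 5), (5, 7, -1), (-1, 7, 5), (5, 3, -3)
river cycle of g (length 4): (-5, 7, 1), (1, 7, -5), (-5, 3, 3), (3, 3, -5)
cycles differ ⇒ inequivalent

no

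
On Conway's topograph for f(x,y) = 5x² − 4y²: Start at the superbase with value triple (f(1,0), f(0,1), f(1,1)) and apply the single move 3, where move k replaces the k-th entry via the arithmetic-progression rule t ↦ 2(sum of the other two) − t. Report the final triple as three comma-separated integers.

start (5,-4,1) = (f(1,0),f(0,1),f(1,1))
replace slot 3: 2·(5+(-4)) − 1 = 1 → (5,-4,1)

5,-4,1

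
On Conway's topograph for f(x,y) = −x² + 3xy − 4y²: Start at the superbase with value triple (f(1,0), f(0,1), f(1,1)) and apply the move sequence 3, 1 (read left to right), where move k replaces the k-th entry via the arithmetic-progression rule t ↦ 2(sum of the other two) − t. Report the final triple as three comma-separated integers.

start (-1,-4,-2) = (f(1,0),f(0,1),f(1,1))
replace slot 3: 2·((-1)+(-4)) − (-2) = -8 → (-1,-4,-8)
replace slot 1: 2·((-4)+(-8)) − (-1) = -23 → (-23,-4,-8)

-23,-4,-8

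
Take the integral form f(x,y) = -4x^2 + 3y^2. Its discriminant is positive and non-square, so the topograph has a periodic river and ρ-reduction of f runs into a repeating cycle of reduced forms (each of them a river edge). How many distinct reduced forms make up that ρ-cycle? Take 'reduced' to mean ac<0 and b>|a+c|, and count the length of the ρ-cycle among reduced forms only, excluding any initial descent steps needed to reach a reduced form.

D = 48, ⌊√D⌋ = 6
descent: ρ → (3,6,-1)  [lands on river]
river: ρ → (-1,6,3)
ρ-cycle length = 2 (tail of 1 descent step not counted)

2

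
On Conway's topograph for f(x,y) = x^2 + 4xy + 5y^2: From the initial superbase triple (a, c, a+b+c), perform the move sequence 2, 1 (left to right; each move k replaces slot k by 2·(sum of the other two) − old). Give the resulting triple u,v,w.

start (1,5,10) = (f(1,0),f(0,1),f(1,1))
replace slot 2: 2·(1+10) − 5 = 17 → (1,17,10)
replace slot 1: 2·(17+10) − 1 = 53 → (53,17,10)

53,17,10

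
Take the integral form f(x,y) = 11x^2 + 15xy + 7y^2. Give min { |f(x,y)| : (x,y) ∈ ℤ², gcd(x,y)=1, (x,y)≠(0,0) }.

translate: b→-7 (≡15 mod 22), so (11,15,7)→(11,-7,3)
flip: (11,-7,3)→(3,7,11)
translate: b→1 (≡7 mod 6), so (3,7,11)→(3,1,7)
reduced (well bottom): (3,1,7) with a≤c, −a<b≤a
well minimum = a = 3

3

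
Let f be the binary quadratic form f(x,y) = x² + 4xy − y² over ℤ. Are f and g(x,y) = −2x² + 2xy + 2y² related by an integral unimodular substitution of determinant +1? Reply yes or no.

D₁ = 20, D₂ = 20
river cycle of f (length 2): (-1, 4, 1), (1, 4, -1)
river cycle of g (length 2): (2, 2, -2), (-2, 2, 2)
cycles differ ⇒ inequivalent

no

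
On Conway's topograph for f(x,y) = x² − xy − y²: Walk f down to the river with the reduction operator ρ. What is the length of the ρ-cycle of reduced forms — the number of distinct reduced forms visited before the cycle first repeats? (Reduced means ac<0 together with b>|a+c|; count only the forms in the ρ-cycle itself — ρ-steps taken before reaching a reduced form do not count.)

D = 5, ⌊√D⌋ = 2
descent: ρ → (-1,1,1)  [lands on river]
river: ρ → (1,1,-1)
ρ-cycle length = 2 (tail of 1 descent step not counted)

2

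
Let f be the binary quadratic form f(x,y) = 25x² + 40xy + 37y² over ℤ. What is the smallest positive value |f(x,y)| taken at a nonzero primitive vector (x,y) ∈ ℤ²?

translate: b→-10 (≡40 mod 50), so (25,40,37)→(25,-10,22)
flip: (25,-10,22)→(22,10,25)
reduced (well bottom): (22,10,25) with a≤c, −a<b≤a
well minimum = a = 22

22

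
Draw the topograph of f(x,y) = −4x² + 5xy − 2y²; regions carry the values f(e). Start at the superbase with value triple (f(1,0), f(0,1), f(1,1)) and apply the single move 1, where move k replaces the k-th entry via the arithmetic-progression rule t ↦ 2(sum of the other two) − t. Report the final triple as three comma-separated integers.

start (-4,-2,-1) = (f(1,0),f(0,1),f(1,1))
replace slot 1: 2·((-2)+(-1)) − (-4) = -2 → (-2,-2,-1)

-2,-2,-1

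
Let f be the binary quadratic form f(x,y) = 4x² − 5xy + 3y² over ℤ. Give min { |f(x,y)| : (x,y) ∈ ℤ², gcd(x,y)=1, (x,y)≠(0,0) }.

translate: b→3 (≡-5 mod 8), so (4,-5,3)→(4,3,2)
flip: (4,3,2)→(2,-3,4)
translate: b→1 (≡-3 mod 4), so (2,-3,4)→(2,1,3)
reduced (well bottom): (2,1,3) with a≤c, −a<b≤a
well minimum = a = 2

2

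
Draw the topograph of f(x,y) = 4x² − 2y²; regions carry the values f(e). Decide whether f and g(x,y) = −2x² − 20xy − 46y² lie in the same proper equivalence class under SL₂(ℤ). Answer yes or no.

D₁ = 32, D₂ = 32
river cycle of f (length 2): (-2, 4, 2), (2, 4, -2)
river cycle of g (length 2): (-2, 4, 2), (2, 4, -2)
cycles coincide ⇒ equivalent

yes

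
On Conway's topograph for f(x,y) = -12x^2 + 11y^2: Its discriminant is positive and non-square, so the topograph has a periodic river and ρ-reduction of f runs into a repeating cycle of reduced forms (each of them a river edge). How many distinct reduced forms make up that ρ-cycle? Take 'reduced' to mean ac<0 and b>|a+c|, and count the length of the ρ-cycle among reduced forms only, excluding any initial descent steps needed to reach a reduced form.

D = 528, ⌊√D⌋ = 22
descent: ρ → (11,22,-1)  [lands on river]
river: ρ → (-1,22,11)
ρ-cycle length = 2 (tail of 1 descent step not counted)

2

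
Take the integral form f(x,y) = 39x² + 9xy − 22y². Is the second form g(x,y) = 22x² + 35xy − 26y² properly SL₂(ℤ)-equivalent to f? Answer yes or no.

D₁ = 3513, D₂ = 3513
river cycle of f (length 42): (-22, 35, 26), (26, 17, -31), (-31, 45, 12), (12, 51, -19), (-19, 25, 38), (38, 51, -6), (-6, 57, 11), (11, 53, -16), (-16, 43, 26), (26, 9, -33), … (32 more)
river cycle of g (length 42): (-26, 17, 31), (31, 45, -12), (-12, 51, 19), (19, 25, -38), (-38, 51, 6), (6, 57, -11), (-11, 53, 16), (16, 43, -26), (-26, 9, 33), (33, 57, -2), … (32 more)
cycles differ ⇒ inequivalent

no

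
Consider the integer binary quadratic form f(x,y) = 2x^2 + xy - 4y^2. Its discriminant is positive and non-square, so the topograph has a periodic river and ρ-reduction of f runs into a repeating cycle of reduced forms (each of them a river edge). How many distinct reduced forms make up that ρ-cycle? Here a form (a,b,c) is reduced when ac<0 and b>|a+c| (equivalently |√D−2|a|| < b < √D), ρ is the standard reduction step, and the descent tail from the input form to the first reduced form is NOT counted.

D = 33, ⌊√D⌋ = 5
descent: ρ → (-4,-1,2)
descent: ρ → (2,5,-1)  [lands on river]
river: ρ → (-1,5,2)
river: ρ → (2,3,-3)
river: ρ → (-3,3,2)
ρ-cycle length = 4 (tail of 2 descent steps not counted)

4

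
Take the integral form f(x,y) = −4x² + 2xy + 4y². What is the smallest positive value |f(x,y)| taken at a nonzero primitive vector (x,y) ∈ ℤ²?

river: ρ → (4,6,-2)
river: ρ → (-2,6,4)
river: ρ → (4,2,-4)
river: ρ → (-4,6,2)
river: ρ → (2,6,-4)
river: ρ → (-4,2,4)
closes: descent 0, river 6
min |a| on river = 2

2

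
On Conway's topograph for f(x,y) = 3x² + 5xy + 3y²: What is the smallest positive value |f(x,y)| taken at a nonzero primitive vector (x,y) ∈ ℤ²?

translate: b→-1 (≡5 mod 6), so (3,5,3)→(3,-1,1)
flip: (3,-1,1)→(1,1,3)
reduced (well bottom): (1,1,3) with a≤c, −a<b≤a
well minimum = a = 1

1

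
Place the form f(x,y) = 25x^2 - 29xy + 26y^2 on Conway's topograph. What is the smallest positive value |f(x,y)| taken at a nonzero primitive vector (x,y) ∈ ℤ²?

translate: b→21 (≡-29 mod 50), so (25,-29,26)→(25,21,22)
flip: (25,21,22)→(22,-21,25)
reduced (well bottom): (22,-21,25) with a≤c, −a<b≤a
well minimum = a = 22

22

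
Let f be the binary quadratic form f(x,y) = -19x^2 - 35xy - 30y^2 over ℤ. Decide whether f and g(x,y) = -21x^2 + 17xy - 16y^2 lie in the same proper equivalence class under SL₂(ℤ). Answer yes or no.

D₁ = -1055, D₂ = -1055
f is negative-definite; reduce −f:
−f: translate: b→-3 (≡35 mod 38), so (19,35,30)→(19,-3,14)
−f: flip: (19,-3,14)→(14,3,19)
−f: reduced (well bottom): (14,3,19) with a≤c, −a<b≤a
flip sign back: reduced form of f is (-14,-3,-19)
g is negative-definite; reduce −g:
−g: flip: (21,-17,16)→(16,17,21)
−g: translate: b→-15 (≡17 mod 32), so (16,17,21)→(16,-15,20)
−g: reduced (well bottom): (16,-15,20) with a≤c, −a<b≤a
flip sign back: reduced form of g is (-16,15,-20)
reduced forms (-14, -3, -19) vs (-16, 15, -20) ⇒ inequivalent

no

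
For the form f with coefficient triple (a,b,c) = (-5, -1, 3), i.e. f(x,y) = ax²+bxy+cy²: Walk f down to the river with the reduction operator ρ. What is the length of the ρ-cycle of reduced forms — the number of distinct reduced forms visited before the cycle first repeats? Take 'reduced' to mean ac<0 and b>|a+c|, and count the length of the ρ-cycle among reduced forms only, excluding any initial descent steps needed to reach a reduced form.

D = 61, ⌊√D⌋ = 7
descent: ρ → (3,7,-1)  [lands on river]
river: ρ → (-1,7,3)
river: ρ → (3,5,-3)
river: ρ → (-3,7,1)
river: ρ → (1,7,-3)
river: ρ → (-3,5,3)
ρ-cycle length = 6 (tail of 1 descent step not counted)

6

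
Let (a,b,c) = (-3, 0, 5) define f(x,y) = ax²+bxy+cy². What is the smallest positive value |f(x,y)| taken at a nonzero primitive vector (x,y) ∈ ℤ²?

descent: ρ → (5,0,-3)
descent: ρ → (-3,6,2)  [lands on river]
river: ρ → (2,6,-3)
closes: descent 2, river 2
min |a| on river = 2

2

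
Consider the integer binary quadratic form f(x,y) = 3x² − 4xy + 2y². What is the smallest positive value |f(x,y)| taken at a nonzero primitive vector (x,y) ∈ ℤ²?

translate: b→2 (≡-4 mod 6), so (3,-4,2)→(3,2,1)
flip: (3,2,1)→(1,-2,3)
translate: b→0 (≡-2 mod 2), so (1,-2,3)→(1,0,2)
reduced (well bottom): (1,0,2) with a≤c, −a<b≤a
well minimum = a = 1

1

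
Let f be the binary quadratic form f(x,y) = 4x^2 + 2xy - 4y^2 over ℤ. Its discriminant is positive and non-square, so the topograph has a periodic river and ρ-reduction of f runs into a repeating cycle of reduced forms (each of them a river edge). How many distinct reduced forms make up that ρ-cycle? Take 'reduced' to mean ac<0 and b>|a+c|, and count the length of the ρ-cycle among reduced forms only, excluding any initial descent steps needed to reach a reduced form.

D = 68, ⌊√D⌋ = 8
river: ρ → (-4,6,2)
river: ρ → (2,6,-4)
river: ρ → (-4,2,4)
river: ρ → (4,6,-2)
river: ρ → (-2,6,4)
river: ρ → (4,2,-4)
ρ-cycle length = 6 (tail of 0 descent steps not counted)

6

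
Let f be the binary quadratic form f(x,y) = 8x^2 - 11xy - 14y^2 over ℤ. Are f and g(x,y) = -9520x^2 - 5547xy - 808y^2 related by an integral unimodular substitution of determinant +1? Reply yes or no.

D₁ = 569, D₂ = 569
river cycle of f (length 42): (-14, 11, 8), (8, 21, -4), (-4, 19, 13), (13, 7, -10), (-10, 13, 10), (10, 7, -13), (-13, 19, 4), (4, 21, -8), (-8, 11, 14), (14, 17, -5), … (32 more)
river cycle of g (length 42): (-14, 11, 8), (8, 21, -4), (-4, 19, 13), (13, 7, -10), (-10, 13, 10), (10, 7, -13), (-13, 19, 4), (4, 21, -8), (-8, 11, 14), (14, 17, -5), … (32 more)
cycles coincide ⇒ equivalent

yes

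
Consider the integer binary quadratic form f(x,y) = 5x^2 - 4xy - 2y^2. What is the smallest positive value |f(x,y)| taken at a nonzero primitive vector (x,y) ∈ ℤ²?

descent: ρ → (-2,4,5)  [lands on river]
river: ρ → (5,6,-1)
river: ρ → (-1,6,5)
river: ρ → (5,4,-2)
closes: descent 1, river 4
min |a| on river = 1

1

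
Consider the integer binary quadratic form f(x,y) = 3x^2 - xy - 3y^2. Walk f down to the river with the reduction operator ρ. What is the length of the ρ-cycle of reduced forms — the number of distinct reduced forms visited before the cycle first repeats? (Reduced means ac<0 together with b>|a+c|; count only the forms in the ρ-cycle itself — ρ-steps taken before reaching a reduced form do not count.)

D = 37, ⌊√D⌋ = 6
descent: ρ → (-3,1,3)  [lands on river]
river: ρ → (3,5,-1)
river: ρ → (-1,5,3)
river: ρ → (3,1,-3)
river: ρ → (-3,5,1)
river: ρ → (1,5,-3)
ρ-cycle length = 6 (tail of 1 descent step not counted)

6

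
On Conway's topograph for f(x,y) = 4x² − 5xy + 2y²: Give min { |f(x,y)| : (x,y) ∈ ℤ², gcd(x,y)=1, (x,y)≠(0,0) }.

translate: b→3 (≡-5 mod 8), so (4,-5,2)→(4,3,1)
flip: (4,3,1)→(1,-3,4)
translate: b→1 (≡-3 mod 2), so (1,-3,4)→(1,1,2)
reduced (well bottom): (1,1,2) with a≤c, −a<b≤a
well minimum = a = 1

1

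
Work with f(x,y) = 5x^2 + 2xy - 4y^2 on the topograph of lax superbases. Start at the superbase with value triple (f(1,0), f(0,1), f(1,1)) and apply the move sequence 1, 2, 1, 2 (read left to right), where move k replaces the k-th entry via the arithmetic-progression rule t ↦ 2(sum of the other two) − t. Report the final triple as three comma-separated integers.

start (5,-4,3) = (f(1,0),f(0,1),f(1,1))
replace slot 1: 2·((-4)+3) − 5 = -7 → (-7,-4,3)
replace slot 2: 2·((-7)+3) − (-4) = -4 → (-7,-4,3)
replace slot 1: 2·((-4)+3) − (-7) = 5 → (5,-4,3)
replace slot 2: 2·(5+3) − (-4) = 20 → (5,20,3)

5,20,3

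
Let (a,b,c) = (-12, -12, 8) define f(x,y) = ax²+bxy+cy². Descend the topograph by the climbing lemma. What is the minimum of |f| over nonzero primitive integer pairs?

descent: ρ → (8,12,-12)  [lands on river]
river: ρ → (-12,12,8)
river: ρ → (8,20,-4)
river: ρ → (-4,20,8)
closes: descent 1, river 4
min |a| on river = 4

4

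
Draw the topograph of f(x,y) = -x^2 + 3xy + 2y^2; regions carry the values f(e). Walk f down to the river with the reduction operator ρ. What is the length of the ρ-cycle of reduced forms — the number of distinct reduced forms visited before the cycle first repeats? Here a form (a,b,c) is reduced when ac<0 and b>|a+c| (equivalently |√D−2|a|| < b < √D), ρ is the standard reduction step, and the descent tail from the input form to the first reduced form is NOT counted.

D = 17, ⌊√D⌋ = 4
river: ρ → (2,1,-2)
river: ρ → (-2,3,1)
river: ρ → (1,3,-2)
river: ρ → (-2,1,2)
river: ρ → (2,3,-1)
river: ρ → (-1,3,2)
ρ-cycle length = 6 (tail of 0 descent steps not counted)

6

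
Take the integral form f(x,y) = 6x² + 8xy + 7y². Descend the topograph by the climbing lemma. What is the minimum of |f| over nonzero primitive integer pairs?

translate: b→-4 (≡8 mod 12), so (6,8,7)→(6,-4,5)
flip: (6,-4,5)→(5,4,6)
reduced (well bottom): (5,4,6) with a≤c, −a<b≤a
well minimum = a = 5

5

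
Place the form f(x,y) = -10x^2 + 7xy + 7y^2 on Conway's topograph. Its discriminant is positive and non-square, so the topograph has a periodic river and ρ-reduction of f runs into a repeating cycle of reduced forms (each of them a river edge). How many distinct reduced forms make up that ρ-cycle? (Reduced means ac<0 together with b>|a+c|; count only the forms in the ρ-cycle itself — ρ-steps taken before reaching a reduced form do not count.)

D = 329, ⌊√D⌋ = 18
river: ρ → (7,7,-10)
river: ρ → (-10,13,4)
river: ρ → (4,11,-13)
river: ρ → (-13,15,2)
river: ρ → (2,17,-5)
river: ρ → (-5,13,8)
river: ρ → (8,3,-10)
river: ρ → (-10,17,1)
river: ρ → (1,17,-10)
river: ρ → (-10,3,8)
river: ρ → (8,13,-5)
river: ρ → (-5,17,2)
river: ρ → (2,15,-13)
river: ρ → (-13,11,4)
river: ρ → (4,13,-10)
river: ρ → (-10,7,7)
ρ-cycle length = 16 (tail of 0 descent steps not counted)

16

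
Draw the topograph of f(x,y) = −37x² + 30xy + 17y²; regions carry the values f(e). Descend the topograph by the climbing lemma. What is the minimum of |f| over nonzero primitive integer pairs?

river: ρ → (17,38,-29)
river: ρ → (-29,20,26)
river: ρ → (26,32,-23)
river: ρ → (-23,14,35)
river: ρ → (35,56,-2)
river: ρ → (-2,56,35)
river: ρ → (35,14,-23)
river: ρ → (-23,32,26)
river: ρ → (26,20,-29)
river: ρ → (-29,38,17)
river: ρ → (17,30,-37)
river: ρ → (-37,44,10)
river: ρ → (10,56,-7)
river: ρ → (-7,56,10)
river: ρ → (10,44,-37)
river: ρ → (-37,30,17)
closes: descent 0, river 16
min |a| on river = 2

2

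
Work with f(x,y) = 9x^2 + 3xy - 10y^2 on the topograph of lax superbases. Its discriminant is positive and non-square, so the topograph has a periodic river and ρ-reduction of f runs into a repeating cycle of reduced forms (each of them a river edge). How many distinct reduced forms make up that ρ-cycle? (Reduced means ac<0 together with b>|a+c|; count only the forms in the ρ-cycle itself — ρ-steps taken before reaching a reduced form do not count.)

D = 369, ⌊√D⌋ = 19
river: ρ → (-10,17,2)
river: ρ → (2,19,-1)
river: ρ → (-1,19,2)
river: ρ → (2,17,-10)
river: ρ → (-10,3,9)
river: ρ → (9,15,-4)
river: ρ → (-4,17,5)
river: ρ → (5,13,-10)
river: ρ → (-10,7,8)
river: ρ → (8,9,-9)
river: ρ → (-9,9,8)
river: ρ → (8,7,-10)
river: ρ → (-10,13,5)
river: ρ → (5,17,-4)
river: ρ → (-4,15,9)
river: ρ → (9,3,-10)
ρ-cycle length = 16 (tail of 0 descent steps not counted)

16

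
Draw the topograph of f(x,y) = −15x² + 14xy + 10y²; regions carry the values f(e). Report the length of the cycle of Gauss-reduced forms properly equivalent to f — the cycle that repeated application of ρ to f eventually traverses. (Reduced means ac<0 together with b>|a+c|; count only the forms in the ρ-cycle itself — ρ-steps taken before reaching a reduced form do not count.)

D = 796, ⌊√D⌋ = 28
river: ρ → (10,26,-3)
river: ρ → (-3,28,1)
river: ρ → (1,28,-3)
river: ρ → (-3,26,10)
river: ρ → (10,14,-15)
river: ρ → (-15,16,9)
river: ρ → (9,20,-11)
river: ρ → (-11,24,5)
river: ρ → (5,26,-6)
river: ρ → (-6,22,13)
river: ρ → (13,4,-15)
river: ρ → (-15,26,2)
river: ρ → (2,26,-15)
river: ρ → (-15,4,13)
river: ρ → (13,22,-6)
river: ρ → (-6,26,5)
river: ρ → (5,24,-11)
river: ρ → (-11,20,9)
river: ρ → (9,16,-15)
river: ρ → (-15,14,10)
ρ-cycle length = 20 (tail of 0 descent steps not counted)

20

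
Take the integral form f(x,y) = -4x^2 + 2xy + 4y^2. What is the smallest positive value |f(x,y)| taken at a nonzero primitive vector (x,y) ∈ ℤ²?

river: ρ → (4,6,-2)
river: ρ → (-2,6,4)
river: ρ → (4,2,-4)
river: ρ → (-4,6,2)
river: ρ → (2,6,-4)
river: ρ → (-4,2,4)
closes: descent 0, river 6
min |a| on river = 2

2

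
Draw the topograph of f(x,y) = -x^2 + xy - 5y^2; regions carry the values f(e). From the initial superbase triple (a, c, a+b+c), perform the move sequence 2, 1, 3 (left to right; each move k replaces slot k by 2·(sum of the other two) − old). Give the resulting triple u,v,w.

start (-1,-5,-5) = (f(1,0),f(0,1),f(1,1))
replace slot 2: 2·((-1)+(-5)) − (-5) = -7 → (-1,-7,-5)
replace slot 1: 2·((-7)+(-5)) − (-1) = -23 → (-23,-7,-5)
replace slot 3: 2·((-23)+(-7)) − (-5) = -55 → (-23,-7,-55)

-23,-7,-55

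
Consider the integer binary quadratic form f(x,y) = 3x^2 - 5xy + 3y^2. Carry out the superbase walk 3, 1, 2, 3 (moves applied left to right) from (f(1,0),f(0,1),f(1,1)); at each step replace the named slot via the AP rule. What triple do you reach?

start (3,3,1) = (f(1,0),f(0,1),f(1,1))
replace slot 3: 2·(3+3) − 1 = 11 → (3,3,11)
replace slot 1: 2·(3+11) − 3 = 25 → (25,3,11)
replace slot 2: 2·(25+11) − 3 = 69 → (25,69,11)
replace slot 3: 2·(25+69) − 11 = 177 → (25,69,177)

25,69,177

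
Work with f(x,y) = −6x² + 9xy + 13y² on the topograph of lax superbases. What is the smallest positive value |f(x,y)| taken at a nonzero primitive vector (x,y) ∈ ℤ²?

river: ρ → (13,17,-2)
river: ρ → (-2,19,4)
river: ρ → (4,13,-14)
river: ρ → (-14,15,3)
river: ρ → (3,15,-14)
river: ρ → (-14,13,4)
river: ρ → (4,19,-2)
river: ρ → (-2,17,13)
river: ρ → (13,9,-6)
river: ρ → (-6,15,7)
river: ρ → (7,13,-8)
river: ρ → (-8,19,1)
river: ρ → (1,19,-8)
river: ρ → (-8,13,7)
river: ρ → (7,15,-6)
river: ρ → (-6,9,13)
closes: descent 0, river 16
min |a| on river = 1

1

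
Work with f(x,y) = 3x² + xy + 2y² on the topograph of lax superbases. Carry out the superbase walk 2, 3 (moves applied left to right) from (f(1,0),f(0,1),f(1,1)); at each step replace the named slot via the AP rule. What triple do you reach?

start (3,2,6) = (f(1,0),f(0,1),f(1,1))
replace slot 2: 2·(3+6) − 2 = 16 → (3,16,6)
replace slot 3: 2·(3+16) − 6 = 32 → (3,16,32)

3,16,32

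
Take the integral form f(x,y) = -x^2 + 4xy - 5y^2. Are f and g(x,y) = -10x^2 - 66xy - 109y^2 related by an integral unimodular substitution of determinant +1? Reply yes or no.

D₁ = -4, D₂ = -4
f is negative-definite; reduce −f:
−f: translate: b→0 (≡-4 mod 2), so (1,-4,5)→(1,0,1)
−f: reduced (well bottom): (1,0,1) with a≤c, −a<b≤a
flip sign back: reduced form of f is (-1,0,-1)
g is negative-definite; reduce −g:
−g: translate: b→6 (≡66 mod 20), so (10,66,109)→(10,6,1)
−g: flip: (10,6,1)→(1,-6,10)
−g: translate: b→0 (≡-6 mod 2), so (1,-6,10)→(1,0,1)
−g: reduced (well bottom): (1,0,1) with a≤c, −a<b≤a
flip sign back: reduced form of g is (-1,0,-1)
reduced forms (-1, 0, -1) vs (-1, 0, -1) ⇒ equivalent

yes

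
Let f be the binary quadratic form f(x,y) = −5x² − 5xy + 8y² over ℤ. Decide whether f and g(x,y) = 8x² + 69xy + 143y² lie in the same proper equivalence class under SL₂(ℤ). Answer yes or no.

D₁ = 185, D₂ = 185
river cycle of f (length 10): (8, 5, -5), (-5, 5, 8), (8, 11, -2), (-2, 13, 2), (2, 11, -8), (-8, 5, 5), (5, 5, -8), (-8, 11, 2), (2, 13, -2), (-2, 11, 8)
river cycle of g (length 10): (8, 5, -5), (-5, 5, 8), (8, 11, -2), (-2, 13, 2), (2, 11, -8), (-8, 5, 5), (5, 5, -8), (-8, 11, 2), (2, 13, -2), (-2, 11, 8)
cycles coincide ⇒ equivalent

yes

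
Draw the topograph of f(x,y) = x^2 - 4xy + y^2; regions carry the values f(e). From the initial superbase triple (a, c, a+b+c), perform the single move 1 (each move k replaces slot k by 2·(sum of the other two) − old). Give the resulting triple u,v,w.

start (1,1,-2) = (f(1,0),f(0,1),f(1,1))
replace slot 1: 2·(1+(-2)) − 1 = -3 → (-3,1,-2)

-3,1,-2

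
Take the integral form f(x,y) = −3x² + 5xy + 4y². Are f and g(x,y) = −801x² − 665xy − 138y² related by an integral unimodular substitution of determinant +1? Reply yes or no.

D₁ = 73, D₂ = 73
river cycle of f (length 18): (4, 3, -4), (-4, 5, 3), (3, 7, -2), (-2, 5, 6), (6, 7, -1), (-1, 7, 6), (6, 5, -2), (-2, 7, 3), (3, 5, -4), (-4, 3, 4), … (8 more)
river cycle of g (length 18): (-4, 5, 3), (3, 7, -2), (-2, 5, 6), (6, 7, -1), (-1, 7, 6), (6, 5, -2), (-2, 7, 3), (3, 5, -4), (-4, 3, 4), (4, 5, -3), … (8 more)
cycles coincide ⇒ equivalent

yes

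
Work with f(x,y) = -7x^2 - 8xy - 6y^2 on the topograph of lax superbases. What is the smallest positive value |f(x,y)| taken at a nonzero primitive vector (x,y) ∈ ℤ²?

translate: b→-6 (≡8 mod 14), so (7,8,6)→(7,-6,5)
flip: (7,-6,5)→(5,6,7)
translate: b→-4 (≡6 mod 10), so (5,6,7)→(5,-4,6)
reduced (well bottom): (5,-4,6) with a≤c, −a<b≤a
well minimum |f| = |-5| = 5 (negative-definite)

5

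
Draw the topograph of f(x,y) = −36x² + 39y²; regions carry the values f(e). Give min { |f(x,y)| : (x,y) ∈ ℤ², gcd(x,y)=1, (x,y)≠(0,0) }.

descent: ρ → (39,0,-36)
descent: ρ → (-36,72,3)  [lands on river]
river: ρ → (3,72,-36)
closes: descent 2, river 2
min |a| on river = 3

3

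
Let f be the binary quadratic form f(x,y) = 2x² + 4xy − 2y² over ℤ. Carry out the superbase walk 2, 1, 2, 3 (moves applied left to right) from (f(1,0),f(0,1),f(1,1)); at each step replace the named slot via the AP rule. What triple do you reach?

start (2,-2,4) = (f(1,0),f(0,1),f(1,1))
replace slot 2: 2·(2+4) − (-2) = 14 → (2,14,4)
replace slot 1: 2·(14+4) − 2 = 34 → (34,14,4)
replace slot 2: 2·(34+4) − 14 = 62 → (34,62,4)
replace slot 3: 2·(34+62) − 4 = 188 → (34,62,188)

34,62,188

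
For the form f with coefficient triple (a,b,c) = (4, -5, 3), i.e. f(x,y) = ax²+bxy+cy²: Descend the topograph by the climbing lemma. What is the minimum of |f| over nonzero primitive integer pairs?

translate: b→3 (≡-5 mod 8), so (4,-5,3)→(4,3,2)
flip: (4,3,2)→(2,-3,4)
translate: b→1 (≡-3 mod 4), so (2,-3,4)→(2,1,3)
reduced (well bottom): (2,1,3) with a≤c, −a<b≤a
well minimum = a = 2

2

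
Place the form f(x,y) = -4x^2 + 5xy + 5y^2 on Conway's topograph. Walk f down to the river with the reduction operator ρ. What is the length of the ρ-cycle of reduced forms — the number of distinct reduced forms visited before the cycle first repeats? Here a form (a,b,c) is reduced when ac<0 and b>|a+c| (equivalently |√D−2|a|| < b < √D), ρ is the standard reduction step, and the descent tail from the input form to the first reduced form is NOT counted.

D = 105, ⌊√D⌋ = 10
river: ρ → (5,5,-4)
river: ρ → (-4,3,6)
river: ρ → (6,9,-1)
river: ρ → (-1,9,6)
river: ρ → (6,3,-4)
river: ρ → (-4,5,5)
ρ-cycle length = 6 (tail of 0 descent steps not counted)

6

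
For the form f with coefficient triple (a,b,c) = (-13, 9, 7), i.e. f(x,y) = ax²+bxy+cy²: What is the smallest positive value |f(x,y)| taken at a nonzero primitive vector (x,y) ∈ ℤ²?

river: ρ → (7,19,-3)
river: ρ → (-3,17,13)
river: ρ → (13,9,-7)
river: ρ → (-7,19,3)
river: ρ → (3,17,-13)
river: ρ → (-13,9,7)
closes: descent 0, river 6
min |a| on river = 3

3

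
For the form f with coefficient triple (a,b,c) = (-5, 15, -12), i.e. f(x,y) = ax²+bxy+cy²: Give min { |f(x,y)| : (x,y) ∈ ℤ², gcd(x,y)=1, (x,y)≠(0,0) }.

translate: b→5 (≡-15 mod 10), so (5,-15,12)→(5,5,2)
flip: (5,5,2)→(2,-5,5)
translate: b→-1 (≡-5 mod 4), so (2,-5,5)→(2,-1,2)
flip: (2,-1,2)→(2,1,2)
reduced (well bottom): (2,1,2) with a≤c, −a<b≤a
well minimum |f| = |-2| = 2 (negative-definite)

2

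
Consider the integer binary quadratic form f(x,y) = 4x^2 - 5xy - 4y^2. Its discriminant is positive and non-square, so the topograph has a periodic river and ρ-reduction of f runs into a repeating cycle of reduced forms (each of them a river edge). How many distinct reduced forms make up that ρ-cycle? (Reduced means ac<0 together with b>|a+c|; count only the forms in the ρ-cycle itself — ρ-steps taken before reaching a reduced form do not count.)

D = 89, ⌊√D⌋ = 9
descent: ρ → (-4,5,4)  [lands on river]
river: ρ → (4,3,-5)
river: ρ → (-5,7,2)
river: ρ → (2,9,-1)
river: ρ → (-1,9,2)
river: ρ → (2,7,-5)
river: ρ → (-5,3,4)
river: ρ → (4,5,-4)
river: ρ → (-4,3,5)
river: ρ → (5,7,-2)
river: ρ → (-2,9,1)
river: ρ → (1,9,-2)
river: ρ → (-2,7,5)
river: ρ → (5,3,-4)
ρ-cycle length = 14 (tail of 1 descent step not counted)

14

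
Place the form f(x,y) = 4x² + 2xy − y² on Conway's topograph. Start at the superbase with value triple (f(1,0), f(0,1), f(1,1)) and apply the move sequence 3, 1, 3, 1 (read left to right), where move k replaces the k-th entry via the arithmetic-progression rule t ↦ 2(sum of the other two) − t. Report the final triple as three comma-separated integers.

start (4,-1,5) = (f(1,0),f(0,1),f(1,1))
replace slot 3: 2·(4+(-1)) − 5 = 1 → (4,-1,1)
replace slot 1: 2·((-1)+1) − 4 = -4 → (-4,-1,1)
replace slot 3: 2·((-4)+(-1)) − 1 = -11 → (-4,-1,-11)
replace slot 1: 2·((-1)+(-11)) − (-4) = -20 → (-20,-1,-11)

-20,-1,-11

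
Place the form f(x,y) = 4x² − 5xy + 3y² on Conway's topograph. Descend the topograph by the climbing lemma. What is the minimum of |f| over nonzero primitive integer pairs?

translate: b→3 (≡-5 mod 8), so (4,-5,3)→(4,3,2)
flip: (4,3,2)→(2,-3,4)
translate: b→1 (≡-3 mod 4), so (2,-3,4)→(2,1,3)
reduced (well bottom): (2,1,3) with a≤c, −a<b≤a
well minimum = a = 2

2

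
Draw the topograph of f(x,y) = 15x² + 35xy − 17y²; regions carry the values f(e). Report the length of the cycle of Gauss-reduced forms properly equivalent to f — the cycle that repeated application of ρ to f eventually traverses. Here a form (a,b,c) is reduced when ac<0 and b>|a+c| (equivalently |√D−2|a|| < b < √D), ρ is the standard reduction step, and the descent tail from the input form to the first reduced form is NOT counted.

D = 2245, ⌊√D⌋ = 47
river: ρ → (-17,33,17)
river: ρ → (17,35,-15)
river: ρ → (-15,25,27)
river: ρ → (27,29,-13)
river: ρ → (-13,23,33)
river: ρ → (33,43,-3)
river: ρ → (-3,47,3)
river: ρ → (3,43,-33)
river: ρ → (-33,23,13)
river: ρ → (13,29,-27)
river: ρ → (-27,25,15)
river: ρ → (15,35,-17)
ρ-cycle length = 12 (tail of 0 descent steps not counted)

12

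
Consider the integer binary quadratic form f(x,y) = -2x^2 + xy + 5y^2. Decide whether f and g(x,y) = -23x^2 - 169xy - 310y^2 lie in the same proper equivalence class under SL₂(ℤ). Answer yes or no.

D₁ = 41, D₂ = 41
river cycle of f (length 10): (-2, 5, 2), (2, 3, -4), (-4, 5, 1), (1, 5, -4), (-4, 3, 2), (2, 5, -2), (-2, 3, 4), (4, 5, -1), (-1, 5, 4), (4, 3, -2)
river cycle of g (length 10): (-2, 5, 2), (2, 3, -4), (-4, 5, 1), (1, 5, -4), (-4, 3, 2), (2, 5, -2), (-2, 3, 4), (4, 5, -1), (-1, 5, 4), (4, 3, -2)
cycles coincide ⇒ equivalent

yes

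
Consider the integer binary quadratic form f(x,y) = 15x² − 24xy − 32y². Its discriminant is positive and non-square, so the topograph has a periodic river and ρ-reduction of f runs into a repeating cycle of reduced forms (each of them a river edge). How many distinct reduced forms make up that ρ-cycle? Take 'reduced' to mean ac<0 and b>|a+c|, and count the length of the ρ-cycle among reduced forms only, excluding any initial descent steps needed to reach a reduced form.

D = 2496, ⌊√D⌋ = 49
descent: ρ → (-32,24,15)  [lands on river]
river: ρ → (15,36,-20)
river: ρ → (-20,44,7)
river: ρ → (7,40,-32)
ρ-cycle length = 4 (tail of 1 descent step not counted)

4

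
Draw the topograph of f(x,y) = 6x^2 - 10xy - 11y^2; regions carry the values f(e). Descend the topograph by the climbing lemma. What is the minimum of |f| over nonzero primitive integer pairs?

descent: ρ → (-11,10,6)  [lands on river]
river: ρ → (6,14,-7)
river: ρ → (-7,14,6)
river: ρ → (6,10,-11)
river: ρ → (-11,12,5)
river: ρ → (5,18,-2)
river: ρ → (-2,18,5)
river: ρ → (5,12,-11)
closes: descent 1, river 8
min |a| on river = 2

2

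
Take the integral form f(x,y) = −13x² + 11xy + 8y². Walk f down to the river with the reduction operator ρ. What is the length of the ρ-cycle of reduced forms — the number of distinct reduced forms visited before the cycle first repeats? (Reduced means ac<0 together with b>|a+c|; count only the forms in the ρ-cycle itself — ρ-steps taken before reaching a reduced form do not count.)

D = 537, ⌊√D⌋ = 23
river: ρ → (8,21,-3)
river: ρ → (-3,21,8)
river: ρ → (8,11,-13)
river: ρ → (-13,15,6)
river: ρ → (6,21,-4)
river: ρ → (-4,19,11)
river: ρ → (11,3,-12)
river: ρ → (-12,21,2)
river: ρ → (2,23,-1)
river: ρ → (-1,23,2)
river: ρ → (2,21,-12)
river: ρ → (-12,3,11)
river: ρ → (11,19,-4)
river: ρ → (-4,21,6)
river: ρ → (6,15,-13)
river: ρ → (-13,11,8)
ρ-cycle length = 16 (tail of 0 descent steps not counted)

16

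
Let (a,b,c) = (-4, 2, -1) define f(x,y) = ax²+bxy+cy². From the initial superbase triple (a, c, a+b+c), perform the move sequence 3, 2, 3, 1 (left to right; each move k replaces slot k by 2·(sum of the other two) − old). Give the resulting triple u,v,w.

start (-4,-1,-3) = (f(1,0),f(0,1),f(1,1))
replace slot 3: 2·((-4)+(-1)) − (-3) = -7 → (-4,-1,-7)
replace slot 2: 2·((-4)+(-7)) − (-1) = -21 → (-4,-21,-7)
replace slot 3: 2·((-4)+(-21)) − (-7) = -43 → (-4,-21,-43)
replace slot 1: 2·((-21)+(-43)) − (-4) = -124 → (-124,-21,-43)

-124,-21,-43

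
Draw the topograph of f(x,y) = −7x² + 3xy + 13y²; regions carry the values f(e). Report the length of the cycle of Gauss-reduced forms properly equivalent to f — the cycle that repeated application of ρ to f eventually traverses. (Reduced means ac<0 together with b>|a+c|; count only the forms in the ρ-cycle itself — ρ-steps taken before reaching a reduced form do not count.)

D = 373, ⌊√D⌋ = 19
descent: ρ → (13,-3,-7)
descent: ρ → (-7,17,3)  [lands on river]
river: ρ → (3,19,-1)
river: ρ → (-1,19,3)
river: ρ → (3,17,-7)
river: ρ → (-7,11,9)
river: ρ → (9,7,-9)
river: ρ → (-9,11,7)
river: ρ → (7,17,-3)
river: ρ → (-3,19,1)
river: ρ → (1,19,-3)
river: ρ → (-3,17,7)
river: ρ → (7,11,-9)
river: ρ → (-9,7,9)
river: ρ → (9,11,-7)
ρ-cycle length = 14 (tail of 2 descent steps not counted)

14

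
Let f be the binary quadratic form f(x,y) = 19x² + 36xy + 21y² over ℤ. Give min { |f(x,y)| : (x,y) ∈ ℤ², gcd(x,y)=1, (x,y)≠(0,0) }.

translate: b→-2 (≡36 mod 38), so (19,36,21)→(19,-2,4)
flip: (19,-2,4)→(4,2,19)
reduced (well bottom): (4,2,19) with a≤c, −a<b≤a
well minimum = a = 4

4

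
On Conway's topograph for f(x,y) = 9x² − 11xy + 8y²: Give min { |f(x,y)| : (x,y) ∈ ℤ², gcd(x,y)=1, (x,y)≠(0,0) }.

translate: b→7 (≡-11 mod 18), so (9,-11,8)→(9,7,6)
flip: (9,7,6)→(6,-7,9)
translate: b→5 (≡-7 mod 12), so (6,-7,9)→(6,5,8)
reduced (well bottom): (6,5,8) with a≤c, −a<b≤a
well minimum = a = 6

6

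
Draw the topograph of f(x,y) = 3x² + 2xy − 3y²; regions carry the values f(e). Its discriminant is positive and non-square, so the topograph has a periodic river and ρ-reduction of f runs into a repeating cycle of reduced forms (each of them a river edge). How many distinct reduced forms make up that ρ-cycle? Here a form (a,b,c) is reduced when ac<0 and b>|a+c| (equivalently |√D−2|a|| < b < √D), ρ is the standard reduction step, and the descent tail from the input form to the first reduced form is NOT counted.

D = 40, ⌊√D⌋ = 6
river: ρ → (-3,4,2)
river: ρ → (2,4,-3)
river: ρ → (-3,2,3)
river: ρ → (3,4,-2)
river: ρ → (-2,4,3)
river: ρ → (3,2,-3)
ρ-cycle length = 6 (tail of 0 descent steps not counted)

6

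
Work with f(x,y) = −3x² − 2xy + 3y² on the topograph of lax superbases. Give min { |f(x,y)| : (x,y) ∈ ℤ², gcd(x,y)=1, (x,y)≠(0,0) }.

descent: ρ → (3,2,-3)  [lands on river]
river: ρ → (-3,4,2)
river: ρ → (2,4,-3)
river: ρ → (-3,2,3)
river: ρ → (3,4,-2)
river: ρ → (-2,4,3)
closes: descent 1, river 6
min |a| on river = 2

2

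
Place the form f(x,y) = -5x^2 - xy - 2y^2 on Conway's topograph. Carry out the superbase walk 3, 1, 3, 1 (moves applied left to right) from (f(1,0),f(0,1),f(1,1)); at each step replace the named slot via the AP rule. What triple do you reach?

start (-5,-2,-8) = (f(1,0),f(0,1),f(1,1))
replace slot 3: 2·((-5)+(-2)) − (-8) = -6 → (-5,-2,-6)
replace slot 1: 2·((-2)+(-6)) − (-5) = -11 → (-11,-2,-6)
replace slot 3: 2·((-11)+(-2)) − (-6) = -20 → (-11,-2,-20)
replace slot 1: 2·((-2)+(-20)) − (-11) = -33 → (-33,-2,-20)

-33,-2,-20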